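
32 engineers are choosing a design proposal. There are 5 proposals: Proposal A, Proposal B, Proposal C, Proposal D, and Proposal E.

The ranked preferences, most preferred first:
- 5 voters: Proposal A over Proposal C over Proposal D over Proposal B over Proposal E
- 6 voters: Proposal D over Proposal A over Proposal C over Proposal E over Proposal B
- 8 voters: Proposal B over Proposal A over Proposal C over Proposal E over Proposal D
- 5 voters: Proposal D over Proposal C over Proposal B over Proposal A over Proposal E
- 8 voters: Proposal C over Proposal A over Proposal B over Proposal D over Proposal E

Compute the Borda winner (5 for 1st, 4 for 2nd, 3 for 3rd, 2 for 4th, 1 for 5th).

Proposal A: 5×5 + 6×4 + 8×4 + 5×2 + 8×4 = 123
Proposal B: 5×2 + 6×1 + 8×5 + 5×3 + 8×3 = 95
Proposal C: 5×4 + 6×3 + 8×3 + 5×4 + 8×5 = 122
Proposal D: 5×3 + 6×5 + 8×1 + 5×5 + 8×2 = 94
Proposal E: 5×1 + 6×2 + 8×2 + 5×1 + 8×1 = 46

Proposal A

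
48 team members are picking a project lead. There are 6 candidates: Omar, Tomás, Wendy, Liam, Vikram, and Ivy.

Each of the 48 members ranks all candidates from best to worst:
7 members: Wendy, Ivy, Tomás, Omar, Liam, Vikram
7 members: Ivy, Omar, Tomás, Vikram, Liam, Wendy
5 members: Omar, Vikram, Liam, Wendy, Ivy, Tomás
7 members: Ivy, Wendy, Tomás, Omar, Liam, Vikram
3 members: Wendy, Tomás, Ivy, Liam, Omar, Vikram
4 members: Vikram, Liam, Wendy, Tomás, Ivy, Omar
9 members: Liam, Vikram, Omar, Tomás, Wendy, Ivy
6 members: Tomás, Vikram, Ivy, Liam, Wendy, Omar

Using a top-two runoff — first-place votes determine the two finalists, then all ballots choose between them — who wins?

Round 1 first-place votes: Omar 5, Tomás 6, Wendy 10, Liam 9, Vikram 4, Ivy 14. Ivy and Wendy advance.
Runoff: Ivy is ranked above Wendy on 20 ballots, Wendy above Ivy on 28.

Wendy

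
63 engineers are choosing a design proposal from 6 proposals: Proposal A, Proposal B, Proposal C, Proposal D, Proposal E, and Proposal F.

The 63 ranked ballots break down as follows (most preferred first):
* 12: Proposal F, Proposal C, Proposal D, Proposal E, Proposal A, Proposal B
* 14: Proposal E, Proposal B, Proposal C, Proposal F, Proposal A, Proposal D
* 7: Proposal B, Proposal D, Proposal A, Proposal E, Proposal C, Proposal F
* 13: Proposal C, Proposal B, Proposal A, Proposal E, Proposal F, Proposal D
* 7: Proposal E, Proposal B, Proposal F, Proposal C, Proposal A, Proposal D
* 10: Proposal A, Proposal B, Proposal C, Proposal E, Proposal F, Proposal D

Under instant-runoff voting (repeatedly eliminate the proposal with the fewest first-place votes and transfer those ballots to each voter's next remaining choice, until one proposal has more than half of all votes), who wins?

Proposal C

Round 1: Proposal A 10, Proposal B 7, Proposal C 13, Proposal D 0, Proposal E 21, Proposal F 12. Proposal D eliminated.
Round 2: Proposal A 10, Proposal B 7, Proposal C 13, Proposal E 21, Proposal F 12. Proposal B eliminated.
Round 3: Proposal A 17, Proposal C 13, Proposal E 21, Proposal F 12. Proposal F eliminated.
Round 4: Proposal A 17, Proposal C 25, Proposal E 21. Proposal A eliminated.
Round 5: Proposal C 35, Proposal E 28. Proposal C has a majority (≥32).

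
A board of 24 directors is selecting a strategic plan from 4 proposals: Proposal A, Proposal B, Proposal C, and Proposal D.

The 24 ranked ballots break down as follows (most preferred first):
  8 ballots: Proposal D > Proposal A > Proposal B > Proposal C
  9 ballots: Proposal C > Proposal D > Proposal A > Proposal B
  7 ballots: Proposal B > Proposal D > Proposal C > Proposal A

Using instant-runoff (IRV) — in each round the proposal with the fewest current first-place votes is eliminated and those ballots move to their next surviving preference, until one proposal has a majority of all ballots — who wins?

Proposal D

Round 1: Proposal A 0, Proposal B 7, Proposal C 9, Proposal D 8. Proposal A eliminated.
Round 2: Proposal B 7, Proposal C 9, Proposal D 8. Proposal B eliminated.
Round 3: Proposal C 9, Proposal D 15. Proposal D has a majority (≥13).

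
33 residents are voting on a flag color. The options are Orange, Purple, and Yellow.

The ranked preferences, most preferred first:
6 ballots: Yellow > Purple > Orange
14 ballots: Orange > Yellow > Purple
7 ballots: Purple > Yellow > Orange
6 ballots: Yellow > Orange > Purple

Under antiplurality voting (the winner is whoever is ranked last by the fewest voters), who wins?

Yellow

Last-place votes: Orange 13, Purple 20, Yellow 0.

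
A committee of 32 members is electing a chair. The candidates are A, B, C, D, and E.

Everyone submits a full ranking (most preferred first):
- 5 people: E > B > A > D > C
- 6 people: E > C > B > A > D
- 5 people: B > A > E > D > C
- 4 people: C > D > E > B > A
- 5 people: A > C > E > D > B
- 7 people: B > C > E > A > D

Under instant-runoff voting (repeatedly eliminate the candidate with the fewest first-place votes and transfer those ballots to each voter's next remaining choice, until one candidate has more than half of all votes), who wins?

E

Round 1: A 5, B 12, C 4, D 0, E 11. D eliminated.
Round 2: A 5, B 12, C 4, E 11. C eliminated.
Round 3: A 5, B 12, E 15. A eliminated.
Round 4: B 12, E 20. E has a majority (≥17).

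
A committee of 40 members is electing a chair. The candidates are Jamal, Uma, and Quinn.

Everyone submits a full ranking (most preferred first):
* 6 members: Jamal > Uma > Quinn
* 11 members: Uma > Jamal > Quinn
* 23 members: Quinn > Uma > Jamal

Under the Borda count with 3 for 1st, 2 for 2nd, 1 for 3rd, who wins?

Uma

Jamal: 6×3 + 11×2 + 23×1 = 63
Uma: 6×2 + 11×3 + 23×2 = 91
Quinn: 6×1 + 11×1 + 23×3 = 86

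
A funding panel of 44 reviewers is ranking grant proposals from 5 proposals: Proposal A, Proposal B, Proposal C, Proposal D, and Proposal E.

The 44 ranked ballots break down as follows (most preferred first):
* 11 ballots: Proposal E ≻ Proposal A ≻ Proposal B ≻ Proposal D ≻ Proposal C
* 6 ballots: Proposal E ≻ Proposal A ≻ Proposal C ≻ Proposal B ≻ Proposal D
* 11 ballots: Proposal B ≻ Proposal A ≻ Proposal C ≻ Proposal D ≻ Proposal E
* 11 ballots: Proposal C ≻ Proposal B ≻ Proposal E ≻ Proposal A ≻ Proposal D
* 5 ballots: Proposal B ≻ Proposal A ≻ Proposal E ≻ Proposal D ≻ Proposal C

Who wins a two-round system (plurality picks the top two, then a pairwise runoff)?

Round 1 first-place votes: Proposal A 0, Proposal B 16, Proposal C 11, Proposal D 0, Proposal E 17. Proposal E and Proposal B advance.
Runoff: Proposal E is ranked above Proposal B on 17 ballots, Proposal B above Proposal E on 27.

Proposal B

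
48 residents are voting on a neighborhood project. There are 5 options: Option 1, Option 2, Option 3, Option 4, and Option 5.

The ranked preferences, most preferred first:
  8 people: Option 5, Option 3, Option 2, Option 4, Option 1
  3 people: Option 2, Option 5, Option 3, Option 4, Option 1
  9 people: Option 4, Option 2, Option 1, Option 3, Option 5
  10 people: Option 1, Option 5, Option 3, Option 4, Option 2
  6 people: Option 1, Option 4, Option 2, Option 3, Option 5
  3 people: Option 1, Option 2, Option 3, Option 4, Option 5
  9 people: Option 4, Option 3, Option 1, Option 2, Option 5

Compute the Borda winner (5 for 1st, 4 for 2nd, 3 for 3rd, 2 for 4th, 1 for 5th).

Option 1: 8×1 + 3×1 + 9×3 + 10×5 + 6×5 + 3×5 + 9×3 = 160
Option 2: 8×3 + 3×5 + 9×4 + 10×1 + 6×3 + 3×4 + 9×2 = 133
Option 3: 8×4 + 3×3 + 9×2 + 10×3 + 6×2 + 3×3 + 9×4 = 146
Option 4: 8×2 + 3×2 + 9×5 + 10×2 + 6×4 + 3×2 + 9×5 = 162
Option 5: 8×5 + 3×4 + 9×1 + 10×4 + 6×1 + 3×1 + 9×1 = 119

Option 4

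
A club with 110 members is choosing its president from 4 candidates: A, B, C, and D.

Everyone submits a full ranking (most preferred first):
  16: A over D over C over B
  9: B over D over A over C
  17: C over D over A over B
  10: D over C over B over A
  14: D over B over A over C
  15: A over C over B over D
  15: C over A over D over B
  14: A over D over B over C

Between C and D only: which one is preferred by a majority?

C is ranked above D on 47 ballots; D above C on 63.

D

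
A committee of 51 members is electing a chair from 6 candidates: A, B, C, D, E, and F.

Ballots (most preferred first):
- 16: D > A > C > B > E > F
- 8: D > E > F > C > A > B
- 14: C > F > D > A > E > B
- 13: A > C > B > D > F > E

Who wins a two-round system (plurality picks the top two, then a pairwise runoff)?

C

Round 1 first-place votes: A 13, B 0, C 14, D 24, E 0, F 0. D and C advance.
Runoff: D is ranked above C on 24 ballots, C above D on 27.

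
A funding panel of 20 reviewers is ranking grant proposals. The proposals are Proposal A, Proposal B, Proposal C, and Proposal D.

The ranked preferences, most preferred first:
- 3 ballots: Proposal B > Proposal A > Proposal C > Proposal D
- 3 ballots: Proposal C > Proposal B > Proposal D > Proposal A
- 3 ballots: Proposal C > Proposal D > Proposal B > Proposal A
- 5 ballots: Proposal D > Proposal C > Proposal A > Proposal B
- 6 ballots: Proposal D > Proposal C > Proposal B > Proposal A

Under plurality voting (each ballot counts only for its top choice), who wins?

Proposal D

First-place votes: Proposal A 0, Proposal B 3, Proposal C 6, Proposal D 11.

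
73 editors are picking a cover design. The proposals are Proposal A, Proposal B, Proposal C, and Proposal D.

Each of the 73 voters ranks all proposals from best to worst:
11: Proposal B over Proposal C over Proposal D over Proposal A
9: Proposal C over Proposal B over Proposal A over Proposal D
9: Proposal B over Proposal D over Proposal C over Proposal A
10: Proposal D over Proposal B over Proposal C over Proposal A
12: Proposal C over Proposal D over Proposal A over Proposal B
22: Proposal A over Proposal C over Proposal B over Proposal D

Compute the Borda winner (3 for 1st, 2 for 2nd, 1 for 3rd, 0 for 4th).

Proposal C

Proposal A: 11×0 + 9×1 + 9×0 + 10×0 + 12×1 + 22×3 = 87
Proposal B: 11×3 + 9×2 + 9×3 + 10×2 + 12×0 + 22×1 = 120
Proposal C: 11×2 + 9×3 + 9×1 + 10×1 + 12×3 + 22×2 = 148
Proposal D: 11×1 + 9×0 + 9×2 + 10×3 + 12×2 + 22×0 = 83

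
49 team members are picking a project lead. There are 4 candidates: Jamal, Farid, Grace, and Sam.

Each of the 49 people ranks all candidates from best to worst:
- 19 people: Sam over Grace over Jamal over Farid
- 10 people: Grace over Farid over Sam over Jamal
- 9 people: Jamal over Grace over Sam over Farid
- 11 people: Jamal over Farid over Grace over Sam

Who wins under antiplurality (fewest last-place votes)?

Grace

Last-place votes: Jamal 10, Farid 28, Grace 0, Sam 11.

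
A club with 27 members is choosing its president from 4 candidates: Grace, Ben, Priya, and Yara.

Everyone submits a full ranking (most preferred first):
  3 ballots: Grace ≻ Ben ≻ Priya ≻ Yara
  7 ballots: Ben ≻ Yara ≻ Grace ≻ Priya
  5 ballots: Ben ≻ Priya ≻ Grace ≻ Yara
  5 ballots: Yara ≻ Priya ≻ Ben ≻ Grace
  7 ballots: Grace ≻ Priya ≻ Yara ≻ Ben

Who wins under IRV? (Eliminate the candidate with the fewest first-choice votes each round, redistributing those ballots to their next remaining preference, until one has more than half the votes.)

Round 1: Grace 10, Ben 12, Priya 0, Yara 5. Priya eliminated.
Round 2: Grace 10, Ben 12, Yara 5. Yara eliminated.
Round 3: Grace 10, Ben 17. Ben has a majority (≥14).

Ben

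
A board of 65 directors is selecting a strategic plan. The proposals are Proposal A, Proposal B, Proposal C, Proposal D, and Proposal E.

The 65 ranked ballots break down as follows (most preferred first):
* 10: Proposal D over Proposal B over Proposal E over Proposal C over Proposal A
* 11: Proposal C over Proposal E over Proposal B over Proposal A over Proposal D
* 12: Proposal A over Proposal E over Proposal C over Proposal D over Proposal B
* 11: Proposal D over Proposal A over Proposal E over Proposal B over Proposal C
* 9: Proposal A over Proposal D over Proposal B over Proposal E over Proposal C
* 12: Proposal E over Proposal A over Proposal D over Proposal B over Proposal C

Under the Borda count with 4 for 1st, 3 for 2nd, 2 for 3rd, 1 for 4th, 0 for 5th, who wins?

Proposal E

Proposal A: 10×0 + 11×1 + 12×4 + 11×3 + 9×4 + 12×3 = 164
Proposal B: 10×3 + 11×2 + 12×0 + 11×1 + 9×2 + 12×1 = 93
Proposal C: 10×1 + 11×4 + 12×2 + 11×0 + 9×0 + 12×0 = 78
Proposal D: 10×4 + 11×0 + 12×1 + 11×4 + 9×3 + 12×2 = 147
Proposal E: 10×2 + 11×3 + 12×3 + 11×2 + 9×1 + 12×4 = 168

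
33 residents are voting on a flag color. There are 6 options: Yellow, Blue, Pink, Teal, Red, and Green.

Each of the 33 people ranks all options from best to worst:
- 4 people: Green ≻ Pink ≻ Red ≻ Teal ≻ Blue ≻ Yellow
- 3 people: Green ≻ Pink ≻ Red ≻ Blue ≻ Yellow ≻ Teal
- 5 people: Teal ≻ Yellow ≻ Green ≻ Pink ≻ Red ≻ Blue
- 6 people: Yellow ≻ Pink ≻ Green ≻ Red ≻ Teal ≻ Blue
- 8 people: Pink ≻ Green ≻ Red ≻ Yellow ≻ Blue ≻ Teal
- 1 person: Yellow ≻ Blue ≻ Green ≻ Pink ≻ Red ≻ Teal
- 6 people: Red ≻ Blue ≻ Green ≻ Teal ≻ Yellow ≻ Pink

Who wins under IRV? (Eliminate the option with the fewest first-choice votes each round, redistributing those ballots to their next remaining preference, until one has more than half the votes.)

Green

Round 1: Yellow 7, Blue 0, Pink 8, Teal 5, Red 6, Green 7. Blue eliminated.
Round 2: Yellow 7, Pink 8, Teal 5, Red 6, Green 7. Teal eliminated.
Round 3: Yellow 12, Pink 8, Red 6, Green 7. Red eliminated.
Round 4: Yellow 12, Pink 8, Green 13. Pink eliminated.
Round 5: Yellow 12, Green 21. Green has a majority (≥17).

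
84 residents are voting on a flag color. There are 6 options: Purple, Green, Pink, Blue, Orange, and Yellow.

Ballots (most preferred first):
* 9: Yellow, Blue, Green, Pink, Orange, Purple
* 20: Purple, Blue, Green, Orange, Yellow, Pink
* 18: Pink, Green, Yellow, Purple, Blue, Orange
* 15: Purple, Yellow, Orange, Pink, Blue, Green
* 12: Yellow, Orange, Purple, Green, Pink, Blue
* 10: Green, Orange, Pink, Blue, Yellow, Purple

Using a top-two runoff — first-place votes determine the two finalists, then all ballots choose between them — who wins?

Yellow

Round 1 first-place votes: Purple 35, Green 10, Pink 18, Blue 0, Orange 0, Yellow 21. Purple and Yellow advance.
Runoff: Purple is ranked above Yellow on 35 ballots, Yellow above Purple on 49.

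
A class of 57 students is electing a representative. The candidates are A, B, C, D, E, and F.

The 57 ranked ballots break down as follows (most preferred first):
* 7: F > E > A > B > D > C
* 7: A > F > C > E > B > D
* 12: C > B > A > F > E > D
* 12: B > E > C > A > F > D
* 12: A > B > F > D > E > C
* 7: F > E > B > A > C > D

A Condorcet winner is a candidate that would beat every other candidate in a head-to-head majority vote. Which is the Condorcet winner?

B

B vs A: 31–26
B vs C: 38–19
B vs D: 57–0
B vs E: 36–21
B vs F: 36–21
B beats every other candidate.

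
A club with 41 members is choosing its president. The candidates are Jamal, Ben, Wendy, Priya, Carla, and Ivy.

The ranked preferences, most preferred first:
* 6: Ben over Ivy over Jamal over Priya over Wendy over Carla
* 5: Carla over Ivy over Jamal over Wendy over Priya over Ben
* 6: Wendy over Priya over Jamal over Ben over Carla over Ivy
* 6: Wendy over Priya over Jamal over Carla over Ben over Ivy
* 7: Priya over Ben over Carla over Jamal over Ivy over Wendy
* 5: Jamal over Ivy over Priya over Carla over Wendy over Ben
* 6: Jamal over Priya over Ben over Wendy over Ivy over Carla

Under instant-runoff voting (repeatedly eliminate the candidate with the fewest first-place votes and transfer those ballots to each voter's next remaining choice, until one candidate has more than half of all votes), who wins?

Round 1: Jamal 11, Ben 6, Wendy 12, Priya 7, Carla 5, Ivy 0. Ivy eliminated.
Round 2: Jamal 11, Ben 6, Wendy 12, Priya 7, Carla 5. Carla eliminated.
Round 3: Jamal 16, Ben 6, Wendy 12, Priya 7. Ben eliminated.
Round 4: Jamal 22, Wendy 12, Priya 7. Jamal has a majority (≥21).

Jamal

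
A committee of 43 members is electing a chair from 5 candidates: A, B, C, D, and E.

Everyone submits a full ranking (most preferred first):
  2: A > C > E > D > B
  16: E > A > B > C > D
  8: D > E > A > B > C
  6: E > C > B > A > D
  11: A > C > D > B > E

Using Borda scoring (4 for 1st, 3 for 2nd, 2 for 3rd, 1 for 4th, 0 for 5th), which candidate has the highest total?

A

A: 2×4 + 16×3 + 8×2 + 6×1 + 11×4 = 122
B: 2×0 + 16×2 + 8×1 + 6×2 + 11×1 = 63
C: 2×3 + 16×1 + 8×0 + 6×3 + 11×3 = 73
D: 2×1 + 16×0 + 8×4 + 6×0 + 11×2 = 56
E: 2×2 + 16×4 + 8×3 + 6×4 + 11×0 = 116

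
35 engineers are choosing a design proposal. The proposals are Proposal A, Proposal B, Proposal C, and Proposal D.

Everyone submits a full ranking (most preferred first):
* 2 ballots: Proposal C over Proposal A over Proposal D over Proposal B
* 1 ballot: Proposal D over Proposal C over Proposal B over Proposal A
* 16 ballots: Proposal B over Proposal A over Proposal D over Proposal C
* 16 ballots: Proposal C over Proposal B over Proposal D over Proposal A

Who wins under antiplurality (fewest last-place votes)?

Last-place votes: Proposal A 17, Proposal B 2, Proposal C 16, Proposal D 0.

Proposal D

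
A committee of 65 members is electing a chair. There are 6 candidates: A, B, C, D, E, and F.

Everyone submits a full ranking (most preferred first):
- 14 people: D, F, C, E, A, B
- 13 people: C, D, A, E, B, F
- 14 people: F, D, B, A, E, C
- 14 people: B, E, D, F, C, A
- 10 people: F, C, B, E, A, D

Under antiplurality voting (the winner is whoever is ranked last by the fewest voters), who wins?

E

Last-place votes: A 14, B 14, C 14, D 10, E 0, F 13.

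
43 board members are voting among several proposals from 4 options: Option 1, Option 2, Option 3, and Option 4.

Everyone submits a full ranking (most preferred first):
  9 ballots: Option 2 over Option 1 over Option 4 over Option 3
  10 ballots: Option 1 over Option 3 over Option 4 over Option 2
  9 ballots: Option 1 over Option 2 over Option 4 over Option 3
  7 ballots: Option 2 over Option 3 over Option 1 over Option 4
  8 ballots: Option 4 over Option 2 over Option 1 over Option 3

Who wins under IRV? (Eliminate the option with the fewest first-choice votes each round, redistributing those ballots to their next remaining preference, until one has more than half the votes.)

Option 2

Round 1: Option 1 19, Option 2 16, Option 3 0, Option 4 8. Option 3 eliminated.
Round 2: Option 1 19, Option 2 16, Option 4 8. Option 4 eliminated.
Round 3: Option 1 19, Option 2 24. Option 2 has a majority (≥22).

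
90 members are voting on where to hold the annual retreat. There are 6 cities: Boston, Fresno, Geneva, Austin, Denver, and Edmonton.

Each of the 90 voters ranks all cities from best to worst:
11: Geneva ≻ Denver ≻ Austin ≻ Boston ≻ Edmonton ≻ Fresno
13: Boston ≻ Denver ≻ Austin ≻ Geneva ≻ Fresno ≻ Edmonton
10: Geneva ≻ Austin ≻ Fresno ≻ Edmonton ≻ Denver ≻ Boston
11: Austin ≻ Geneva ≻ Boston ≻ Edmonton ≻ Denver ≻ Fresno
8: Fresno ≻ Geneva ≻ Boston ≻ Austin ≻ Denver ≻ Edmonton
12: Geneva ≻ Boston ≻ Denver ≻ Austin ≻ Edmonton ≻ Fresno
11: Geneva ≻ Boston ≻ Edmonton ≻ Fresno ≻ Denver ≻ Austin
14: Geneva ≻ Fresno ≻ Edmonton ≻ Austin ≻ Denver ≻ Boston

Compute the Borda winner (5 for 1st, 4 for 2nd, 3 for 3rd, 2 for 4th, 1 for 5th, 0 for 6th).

Geneva

Boston: 11×2 + 13×5 + 10×0 + 11×3 + 8×3 + 12×4 + 11×4 + 14×0 = 236
Fresno: 11×0 + 13×1 + 10×3 + 11×0 + 8×5 + 12×0 + 11×2 + 14×4 = 161
Geneva: 11×5 + 13×2 + 10×5 + 11×4 + 8×4 + 12×5 + 11×5 + 14×5 = 392
Austin: 11×3 + 13×3 + 10×4 + 11×5 + 8×2 + 12×2 + 11×0 + 14×2 = 235
Denver: 11×4 + 13×4 + 10×1 + 11×1 + 8×1 + 12×3 + 11×1 + 14×1 = 186
Edmonton: 11×1 + 13×0 + 10×2 + 11×2 + 8×0 + 12×1 + 11×3 + 14×3 = 140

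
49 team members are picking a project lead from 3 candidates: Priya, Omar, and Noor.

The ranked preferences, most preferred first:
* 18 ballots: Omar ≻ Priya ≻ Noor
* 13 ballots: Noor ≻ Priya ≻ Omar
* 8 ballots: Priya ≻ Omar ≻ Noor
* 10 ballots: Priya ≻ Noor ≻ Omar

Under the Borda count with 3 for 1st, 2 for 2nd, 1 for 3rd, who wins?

Priya

Priya: 18×2 + 13×2 + 8×3 + 10×3 = 116
Omar: 18×3 + 13×1 + 8×2 + 10×1 = 93
Noor: 18×1 + 13×3 + 8×1 + 10×2 = 85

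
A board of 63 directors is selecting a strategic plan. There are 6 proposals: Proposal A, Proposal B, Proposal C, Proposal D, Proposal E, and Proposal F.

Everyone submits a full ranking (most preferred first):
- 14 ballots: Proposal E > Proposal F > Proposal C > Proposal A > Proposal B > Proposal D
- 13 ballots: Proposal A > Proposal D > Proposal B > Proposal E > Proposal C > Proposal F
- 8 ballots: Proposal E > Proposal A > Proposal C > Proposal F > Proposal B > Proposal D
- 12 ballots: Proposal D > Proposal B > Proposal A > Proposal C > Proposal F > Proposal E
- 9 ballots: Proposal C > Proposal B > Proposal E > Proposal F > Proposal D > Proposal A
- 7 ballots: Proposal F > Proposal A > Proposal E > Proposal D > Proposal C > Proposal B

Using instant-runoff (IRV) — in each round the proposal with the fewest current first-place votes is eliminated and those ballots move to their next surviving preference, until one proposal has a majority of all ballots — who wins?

Round 1: Proposal A 13, Proposal B 0, Proposal C 9, Proposal D 12, Proposal E 22, Proposal F 7. Proposal B eliminated.
Round 2: Proposal A 13, Proposal C 9, Proposal D 12, Proposal E 22, Proposal F 7. Proposal F eliminated.
Round 3: Proposal A 20, Proposal C 9, Proposal D 12, Proposal E 22. Proposal C eliminated.
Round 4: Proposal A 20, Proposal D 12, Proposal E 31. Proposal D eliminated.
Round 5: Proposal A 32, Proposal E 31. Proposal A has a majority (≥32).

Proposal A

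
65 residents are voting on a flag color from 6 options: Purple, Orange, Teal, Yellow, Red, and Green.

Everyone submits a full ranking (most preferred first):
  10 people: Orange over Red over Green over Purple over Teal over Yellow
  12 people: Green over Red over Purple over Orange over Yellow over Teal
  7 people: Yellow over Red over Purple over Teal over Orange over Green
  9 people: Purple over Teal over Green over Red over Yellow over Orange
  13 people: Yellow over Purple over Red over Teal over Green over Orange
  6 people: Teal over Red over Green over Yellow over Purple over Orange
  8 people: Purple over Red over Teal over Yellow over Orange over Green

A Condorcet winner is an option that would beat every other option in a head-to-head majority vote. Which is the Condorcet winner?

Red

Red vs Purple: 35–30
Red vs Orange: 55–10
Red vs Teal: 50–15
Red vs Yellow: 45–20
Red vs Green: 44–21
Red beats every other option.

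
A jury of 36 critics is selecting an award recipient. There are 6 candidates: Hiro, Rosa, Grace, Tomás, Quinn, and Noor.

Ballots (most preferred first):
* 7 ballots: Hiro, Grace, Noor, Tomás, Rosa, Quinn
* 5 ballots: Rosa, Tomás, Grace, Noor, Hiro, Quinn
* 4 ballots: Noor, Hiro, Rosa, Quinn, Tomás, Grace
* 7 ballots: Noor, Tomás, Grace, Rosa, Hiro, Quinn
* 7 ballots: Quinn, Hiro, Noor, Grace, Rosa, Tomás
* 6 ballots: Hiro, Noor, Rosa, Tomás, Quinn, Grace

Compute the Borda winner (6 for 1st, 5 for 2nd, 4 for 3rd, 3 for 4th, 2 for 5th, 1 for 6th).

Noor

Hiro: 7×6 + 5×2 + 4×5 + 7×2 + 7×5 + 6×6 = 157
Rosa: 7×2 + 5×6 + 4×4 + 7×3 + 7×2 + 6×4 = 119
Grace: 7×5 + 5×4 + 4×1 + 7×4 + 7×3 + 6×1 = 114
Tomás: 7×3 + 5×5 + 4×2 + 7×5 + 7×1 + 6×3 = 114
Quinn: 7×1 + 5×1 + 4×3 + 7×1 + 7×6 + 6×2 = 85
Noor: 7×4 + 5×3 + 4×6 + 7×6 + 7×4 + 6×5 = 167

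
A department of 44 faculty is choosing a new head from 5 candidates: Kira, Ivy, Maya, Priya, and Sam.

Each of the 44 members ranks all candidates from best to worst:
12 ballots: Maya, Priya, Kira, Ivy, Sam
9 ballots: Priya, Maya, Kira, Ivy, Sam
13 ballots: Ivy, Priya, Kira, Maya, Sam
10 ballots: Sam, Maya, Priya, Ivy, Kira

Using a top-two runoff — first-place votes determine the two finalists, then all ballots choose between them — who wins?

Maya

Round 1 first-place votes: Kira 0, Ivy 13, Maya 12, Priya 9, Sam 10. Ivy and Maya advance.
Runoff: Ivy is ranked above Maya on 13 ballots, Maya above Ivy on 31.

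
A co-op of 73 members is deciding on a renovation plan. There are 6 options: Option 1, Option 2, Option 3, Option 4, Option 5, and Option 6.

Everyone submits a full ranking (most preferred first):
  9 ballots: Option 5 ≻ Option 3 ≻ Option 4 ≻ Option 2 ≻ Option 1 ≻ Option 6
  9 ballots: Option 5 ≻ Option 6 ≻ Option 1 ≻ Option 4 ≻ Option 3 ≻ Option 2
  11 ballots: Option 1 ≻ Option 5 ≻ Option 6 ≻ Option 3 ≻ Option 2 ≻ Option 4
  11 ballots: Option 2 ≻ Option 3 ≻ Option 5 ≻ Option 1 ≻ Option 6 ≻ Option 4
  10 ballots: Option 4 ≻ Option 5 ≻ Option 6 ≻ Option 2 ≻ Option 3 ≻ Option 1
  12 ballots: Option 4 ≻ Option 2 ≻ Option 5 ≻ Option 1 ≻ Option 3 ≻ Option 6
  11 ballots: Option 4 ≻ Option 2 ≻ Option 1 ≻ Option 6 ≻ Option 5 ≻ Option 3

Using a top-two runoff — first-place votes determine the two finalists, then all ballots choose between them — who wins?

Option 5

Round 1 first-place votes: Option 1 11, Option 2 11, Option 3 0, Option 4 33, Option 5 18, Option 6 0. Option 4 and Option 5 advance.
Runoff: Option 4 is ranked above Option 5 on 33 ballots, Option 5 above Option 4 on 40.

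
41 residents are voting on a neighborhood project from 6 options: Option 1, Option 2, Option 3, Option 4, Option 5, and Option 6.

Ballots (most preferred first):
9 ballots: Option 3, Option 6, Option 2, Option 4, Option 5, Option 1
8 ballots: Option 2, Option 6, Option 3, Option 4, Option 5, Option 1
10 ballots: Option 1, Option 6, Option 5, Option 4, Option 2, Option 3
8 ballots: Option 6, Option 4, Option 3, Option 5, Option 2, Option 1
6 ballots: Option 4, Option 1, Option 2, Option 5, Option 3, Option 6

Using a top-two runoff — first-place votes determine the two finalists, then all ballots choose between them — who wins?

Round 1 first-place votes: Option 1 10, Option 2 8, Option 3 9, Option 4 6, Option 5 0, Option 6 8. Option 1 and Option 3 advance.
Runoff: Option 1 is ranked above Option 3 on 16 ballots, Option 3 above Option 1 on 25.

Option 3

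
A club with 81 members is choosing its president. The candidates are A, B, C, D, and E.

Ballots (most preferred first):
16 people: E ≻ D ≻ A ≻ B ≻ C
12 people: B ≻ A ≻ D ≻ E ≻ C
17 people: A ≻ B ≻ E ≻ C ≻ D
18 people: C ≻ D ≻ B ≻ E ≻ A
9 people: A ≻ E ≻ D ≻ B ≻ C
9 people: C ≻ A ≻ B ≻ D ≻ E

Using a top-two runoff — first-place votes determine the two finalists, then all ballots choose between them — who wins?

A

Round 1 first-place votes: A 26, B 12, C 27, D 0, E 16. C and A advance.
Runoff: C is ranked above A on 27 ballots, A above C on 54.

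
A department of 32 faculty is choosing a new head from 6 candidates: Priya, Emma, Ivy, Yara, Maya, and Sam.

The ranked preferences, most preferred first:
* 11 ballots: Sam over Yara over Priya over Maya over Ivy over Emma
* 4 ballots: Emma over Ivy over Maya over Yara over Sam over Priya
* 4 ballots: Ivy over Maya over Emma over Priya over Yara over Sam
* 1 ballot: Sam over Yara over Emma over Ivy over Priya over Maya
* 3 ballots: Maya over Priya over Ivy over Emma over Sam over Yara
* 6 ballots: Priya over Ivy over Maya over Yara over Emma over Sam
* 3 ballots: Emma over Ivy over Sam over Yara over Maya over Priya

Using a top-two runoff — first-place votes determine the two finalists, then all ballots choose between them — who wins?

Round 1 first-place votes: Priya 6, Emma 7, Ivy 4, Yara 0, Maya 3, Sam 12. Sam and Emma advance.
Runoff: Sam is ranked above Emma on 12 ballots, Emma above Sam on 20.

Emma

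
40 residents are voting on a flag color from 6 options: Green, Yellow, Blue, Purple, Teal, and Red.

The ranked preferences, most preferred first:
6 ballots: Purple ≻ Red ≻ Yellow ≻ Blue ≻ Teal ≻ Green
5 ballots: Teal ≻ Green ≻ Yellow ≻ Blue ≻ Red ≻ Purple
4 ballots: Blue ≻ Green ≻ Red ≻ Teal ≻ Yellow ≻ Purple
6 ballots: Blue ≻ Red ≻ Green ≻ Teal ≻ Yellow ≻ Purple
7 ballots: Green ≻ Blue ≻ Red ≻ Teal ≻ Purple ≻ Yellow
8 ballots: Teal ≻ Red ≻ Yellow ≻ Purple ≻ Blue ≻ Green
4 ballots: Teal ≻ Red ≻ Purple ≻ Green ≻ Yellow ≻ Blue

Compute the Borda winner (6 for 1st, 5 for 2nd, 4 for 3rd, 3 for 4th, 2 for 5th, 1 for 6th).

Red

Green: 6×1 + 5×5 + 4×5 + 6×4 + 7×6 + 8×1 + 4×3 = 137
Yellow: 6×4 + 5×4 + 4×2 + 6×2 + 7×1 + 8×4 + 4×2 = 111
Blue: 6×3 + 5×3 + 4×6 + 6×6 + 7×5 + 8×2 + 4×1 = 148
Purple: 6×6 + 5×1 + 4×1 + 6×1 + 7×2 + 8×3 + 4×4 = 105
Teal: 6×2 + 5×6 + 4×3 + 6×3 + 7×3 + 8×6 + 4×6 = 165
Red: 6×5 + 5×2 + 4×4 + 6×5 + 7×4 + 8×5 + 4×5 = 174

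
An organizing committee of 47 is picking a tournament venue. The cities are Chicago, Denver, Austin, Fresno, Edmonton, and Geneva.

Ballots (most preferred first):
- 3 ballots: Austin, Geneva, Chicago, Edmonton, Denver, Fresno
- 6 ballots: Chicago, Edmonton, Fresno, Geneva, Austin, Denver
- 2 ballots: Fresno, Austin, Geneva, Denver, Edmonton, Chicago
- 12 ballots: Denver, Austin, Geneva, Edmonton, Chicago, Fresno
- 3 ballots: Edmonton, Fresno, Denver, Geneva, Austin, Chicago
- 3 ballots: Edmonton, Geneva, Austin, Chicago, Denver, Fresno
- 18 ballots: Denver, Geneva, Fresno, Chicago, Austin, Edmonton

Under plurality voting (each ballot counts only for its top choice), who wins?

Denver

First-place votes: Chicago 6, Denver 30, Austin 3, Fresno 2, Edmonton 6, Geneva 0.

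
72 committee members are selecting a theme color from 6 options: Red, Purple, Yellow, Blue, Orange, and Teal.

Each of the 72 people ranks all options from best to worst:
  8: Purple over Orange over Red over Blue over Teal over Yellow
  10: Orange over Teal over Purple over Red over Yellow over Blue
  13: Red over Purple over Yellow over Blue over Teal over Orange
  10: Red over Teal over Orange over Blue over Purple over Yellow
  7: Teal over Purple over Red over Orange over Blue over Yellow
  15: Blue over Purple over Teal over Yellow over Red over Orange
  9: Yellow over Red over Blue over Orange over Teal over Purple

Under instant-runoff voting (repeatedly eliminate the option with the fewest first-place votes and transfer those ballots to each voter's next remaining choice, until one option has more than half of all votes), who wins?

Purple

Round 1: Red 23, Purple 8, Yellow 9, Blue 15, Orange 10, Teal 7. Teal eliminated.
Round 2: Red 23, Purple 15, Yellow 9, Blue 15, Orange 10. Yellow eliminated.
Round 3: Red 32, Purple 15, Blue 15, Orange 10. Orange eliminated.
Round 4: Red 32, Purple 25, Blue 15. Blue eliminated.
Round 5: Red 32, Purple 40. Purple has a majority (≥37).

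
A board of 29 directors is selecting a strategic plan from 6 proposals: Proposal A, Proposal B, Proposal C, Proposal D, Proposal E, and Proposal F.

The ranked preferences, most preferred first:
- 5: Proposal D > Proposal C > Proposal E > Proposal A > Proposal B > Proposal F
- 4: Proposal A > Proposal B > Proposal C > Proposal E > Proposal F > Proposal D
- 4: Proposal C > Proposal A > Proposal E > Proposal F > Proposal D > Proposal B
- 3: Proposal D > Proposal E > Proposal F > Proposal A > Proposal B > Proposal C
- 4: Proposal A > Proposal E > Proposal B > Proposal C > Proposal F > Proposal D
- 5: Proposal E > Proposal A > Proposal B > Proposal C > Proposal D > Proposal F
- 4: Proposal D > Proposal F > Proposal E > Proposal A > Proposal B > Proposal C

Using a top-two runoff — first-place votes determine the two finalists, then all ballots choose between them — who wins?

Round 1 first-place votes: Proposal A 8, Proposal B 0, Proposal C 4, Proposal D 12, Proposal E 5, Proposal F 0. Proposal D and Proposal A advance.
Runoff: Proposal D is ranked above Proposal A on 12 ballots, Proposal A above Proposal D on 17.

Proposal A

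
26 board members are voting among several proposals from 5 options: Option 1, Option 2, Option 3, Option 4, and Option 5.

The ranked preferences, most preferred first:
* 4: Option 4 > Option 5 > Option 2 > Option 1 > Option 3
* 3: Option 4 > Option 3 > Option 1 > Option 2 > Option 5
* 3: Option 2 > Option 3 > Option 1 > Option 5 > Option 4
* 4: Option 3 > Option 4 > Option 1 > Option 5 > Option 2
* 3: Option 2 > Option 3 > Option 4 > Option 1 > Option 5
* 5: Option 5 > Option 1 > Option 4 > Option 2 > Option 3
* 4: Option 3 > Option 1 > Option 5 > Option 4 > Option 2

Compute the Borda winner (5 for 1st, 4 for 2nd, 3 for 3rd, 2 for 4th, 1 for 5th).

Option 1: 4×2 + 3×3 + 3×3 + 4×3 + 3×2 + 5×4 + 4×4 = 80
Option 2: 4×3 + 3×2 + 3×5 + 4×1 + 3×5 + 5×2 + 4×1 = 66
Option 3: 4×1 + 3×4 + 3×4 + 4×5 + 3×4 + 5×1 + 4×5 = 85
Option 4: 4×5 + 3×5 + 3×1 + 4×4 + 3×3 + 5×3 + 4×2 = 86
Option 5: 4×4 + 3×1 + 3×2 + 4×2 + 3×1 + 5×5 + 4×3 = 73

Option 4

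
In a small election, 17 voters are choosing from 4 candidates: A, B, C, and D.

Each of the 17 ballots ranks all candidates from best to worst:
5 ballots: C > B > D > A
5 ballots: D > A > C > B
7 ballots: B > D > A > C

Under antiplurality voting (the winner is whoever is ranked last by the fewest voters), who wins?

Last-place votes: A 5, B 5, C 7, D 0.

D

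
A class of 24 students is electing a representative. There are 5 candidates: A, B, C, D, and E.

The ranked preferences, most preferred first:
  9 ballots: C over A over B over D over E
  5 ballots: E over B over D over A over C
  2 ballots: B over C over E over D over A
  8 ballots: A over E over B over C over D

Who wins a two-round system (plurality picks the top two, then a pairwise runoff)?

Round 1 first-place votes: A 8, B 2, C 9, D 0, E 5. C and A advance.
Runoff: C is ranked above A on 11 ballots, A above C on 13.

A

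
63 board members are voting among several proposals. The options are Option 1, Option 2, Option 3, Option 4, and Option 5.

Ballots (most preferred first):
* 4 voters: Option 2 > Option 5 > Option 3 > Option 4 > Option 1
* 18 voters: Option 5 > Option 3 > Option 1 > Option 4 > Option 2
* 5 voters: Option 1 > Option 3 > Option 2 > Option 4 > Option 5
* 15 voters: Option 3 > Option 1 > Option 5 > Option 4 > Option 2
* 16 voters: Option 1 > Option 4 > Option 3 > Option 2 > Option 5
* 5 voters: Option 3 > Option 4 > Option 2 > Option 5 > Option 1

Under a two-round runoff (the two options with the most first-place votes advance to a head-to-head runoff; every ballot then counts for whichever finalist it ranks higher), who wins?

Option 3

Round 1 first-place votes: Option 1 21, Option 2 4, Option 3 20, Option 4 0, Option 5 18. Option 1 and Option 3 advance.
Runoff: Option 1 is ranked above Option 3 on 21 ballots, Option 3 above Option 1 on 42.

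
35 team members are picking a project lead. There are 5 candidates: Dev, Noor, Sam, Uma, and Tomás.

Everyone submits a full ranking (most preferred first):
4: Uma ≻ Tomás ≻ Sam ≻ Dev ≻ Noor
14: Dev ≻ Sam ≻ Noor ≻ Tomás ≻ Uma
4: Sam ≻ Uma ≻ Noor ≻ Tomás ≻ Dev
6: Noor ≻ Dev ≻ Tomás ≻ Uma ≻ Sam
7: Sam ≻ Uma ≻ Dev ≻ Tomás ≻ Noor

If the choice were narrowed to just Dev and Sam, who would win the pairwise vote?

Dev

Dev is ranked above Sam on 20 ballots; Sam above Dev on 15.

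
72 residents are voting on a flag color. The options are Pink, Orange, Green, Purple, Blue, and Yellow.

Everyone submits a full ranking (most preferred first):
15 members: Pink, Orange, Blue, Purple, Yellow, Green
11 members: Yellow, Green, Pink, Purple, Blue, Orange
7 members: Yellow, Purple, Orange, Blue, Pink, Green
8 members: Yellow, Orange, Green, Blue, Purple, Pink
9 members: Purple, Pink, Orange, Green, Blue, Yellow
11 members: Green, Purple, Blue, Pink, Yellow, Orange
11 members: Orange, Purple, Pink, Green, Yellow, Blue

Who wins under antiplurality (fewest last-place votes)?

Last-place votes: Pink 8, Orange 22, Green 22, Purple 0, Blue 11, Yellow 9.

Purple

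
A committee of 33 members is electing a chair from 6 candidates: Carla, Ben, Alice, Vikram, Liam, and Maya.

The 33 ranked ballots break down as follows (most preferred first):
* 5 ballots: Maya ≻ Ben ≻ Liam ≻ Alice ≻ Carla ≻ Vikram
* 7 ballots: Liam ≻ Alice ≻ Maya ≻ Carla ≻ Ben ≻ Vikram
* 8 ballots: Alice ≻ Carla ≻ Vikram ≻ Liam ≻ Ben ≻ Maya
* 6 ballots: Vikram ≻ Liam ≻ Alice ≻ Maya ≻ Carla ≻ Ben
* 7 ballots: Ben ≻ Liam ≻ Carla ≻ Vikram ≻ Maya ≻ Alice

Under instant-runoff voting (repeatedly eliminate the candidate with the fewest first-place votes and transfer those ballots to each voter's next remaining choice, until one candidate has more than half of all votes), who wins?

Liam

Round 1: Carla 0, Ben 7, Alice 8, Vikram 6, Liam 7, Maya 5. Carla eliminated.
Round 2: Ben 7, Alice 8, Vikram 6, Liam 7, Maya 5. Maya eliminated.
Round 3: Ben 12, Alice 8, Vikram 6, Liam 7. Vikram eliminated.
Round 4: Ben 12, Alice 8, Liam 13. Alice eliminated.
Round 5: Ben 12, Liam 21. Liam has a majority (≥17).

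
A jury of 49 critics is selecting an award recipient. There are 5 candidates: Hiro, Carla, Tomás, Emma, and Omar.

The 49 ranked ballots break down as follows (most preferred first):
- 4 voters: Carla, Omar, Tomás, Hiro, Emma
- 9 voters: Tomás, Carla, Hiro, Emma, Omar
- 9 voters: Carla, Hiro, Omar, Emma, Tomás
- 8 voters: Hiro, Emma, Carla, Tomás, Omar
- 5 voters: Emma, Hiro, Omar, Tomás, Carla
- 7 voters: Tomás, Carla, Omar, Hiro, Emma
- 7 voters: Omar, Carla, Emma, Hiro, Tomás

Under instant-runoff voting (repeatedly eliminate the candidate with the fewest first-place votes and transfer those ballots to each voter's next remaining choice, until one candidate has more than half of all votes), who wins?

Carla

Round 1: Hiro 8, Carla 13, Tomás 16, Emma 5, Omar 7. Emma eliminated.
Round 2: Hiro 13, Carla 13, Tomás 16, Omar 7. Omar eliminated.
Round 3: Hiro 13, Carla 20, Tomás 16. Hiro eliminated.
Round 4: Carla 28, Tomás 21. Carla has a majority (≥25).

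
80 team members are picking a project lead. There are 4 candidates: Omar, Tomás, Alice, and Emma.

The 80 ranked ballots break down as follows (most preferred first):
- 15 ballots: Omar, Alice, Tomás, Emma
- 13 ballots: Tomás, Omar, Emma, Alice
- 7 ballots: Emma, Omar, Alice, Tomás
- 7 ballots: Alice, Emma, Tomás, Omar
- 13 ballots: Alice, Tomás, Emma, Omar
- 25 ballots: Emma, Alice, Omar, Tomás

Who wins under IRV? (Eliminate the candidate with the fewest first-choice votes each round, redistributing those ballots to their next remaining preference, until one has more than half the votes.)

Round 1: Omar 15, Tomás 13, Alice 20, Emma 32. Tomás eliminated.
Round 2: Omar 28, Alice 20, Emma 32. Alice eliminated.
Round 3: Omar 28, Emma 52. Emma has a majority (≥41).

Emma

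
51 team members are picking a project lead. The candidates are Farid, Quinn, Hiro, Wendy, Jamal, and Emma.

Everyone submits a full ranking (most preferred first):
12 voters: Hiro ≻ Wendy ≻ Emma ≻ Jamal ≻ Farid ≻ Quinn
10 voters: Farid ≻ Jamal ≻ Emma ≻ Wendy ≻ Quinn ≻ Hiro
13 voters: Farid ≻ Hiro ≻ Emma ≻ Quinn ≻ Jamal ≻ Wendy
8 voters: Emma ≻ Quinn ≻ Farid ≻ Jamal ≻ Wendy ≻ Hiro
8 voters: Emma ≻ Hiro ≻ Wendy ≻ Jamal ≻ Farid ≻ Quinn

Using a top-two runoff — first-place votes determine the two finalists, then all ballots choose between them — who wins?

Emma

Round 1 first-place votes: Farid 23, Quinn 0, Hiro 12, Wendy 0, Jamal 0, Emma 16. Farid and Emma advance.
Runoff: Farid is ranked above Emma on 23 ballots, Emma above Farid on 28.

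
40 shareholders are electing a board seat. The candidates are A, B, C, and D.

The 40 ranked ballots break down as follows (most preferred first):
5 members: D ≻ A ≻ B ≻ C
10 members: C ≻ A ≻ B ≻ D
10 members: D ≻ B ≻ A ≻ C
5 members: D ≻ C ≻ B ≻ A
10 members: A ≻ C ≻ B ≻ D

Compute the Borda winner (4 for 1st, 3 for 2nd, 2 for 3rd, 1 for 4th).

A

A: 5×3 + 10×3 + 10×2 + 5×1 + 10×4 = 110
B: 5×2 + 10×2 + 10×3 + 5×2 + 10×2 = 90
C: 5×1 + 10×4 + 10×1 + 5×3 + 10×3 = 100
D: 5×4 + 10×1 + 10×4 + 5×4 + 10×1 = 100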